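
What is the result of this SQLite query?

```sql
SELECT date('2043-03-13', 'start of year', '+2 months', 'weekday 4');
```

2043-03-05

`start of year` rewinds 2043-03-13 to 2043-01-01.
Adding +2 months to 2043-01-01 gives 2043-03-01.
`weekday 4` advances to the next Thursday; 2043-03-01 is a Sunday, so it moves forward to 2043-03-05.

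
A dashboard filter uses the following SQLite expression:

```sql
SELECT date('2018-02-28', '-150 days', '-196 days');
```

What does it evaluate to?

2017-03-19

Applying '-150 days' to 2018-02-28: counting 150 days back gives 2017-10-01.
Applying '-196 days' to 2017-10-01: counting 196 days back gives 2017-03-19.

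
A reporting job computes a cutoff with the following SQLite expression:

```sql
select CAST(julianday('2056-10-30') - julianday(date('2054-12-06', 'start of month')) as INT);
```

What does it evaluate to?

699

`start of month` rewinds 2054-12-06 to 2054-12-01.
30 days remain in December 2054 after the 1st (31 − 1).
Full months from January 2055 through September 2056 contribute their day counts.
Then 30 days into October 2056.
Total: 30 + 31 + 28 + 31 + 30 + 31 + 30 + 31 + 31 + 30 + 31 + 30 + 31 + 31 + 29 + 31 + 30 + 31 + 30 + 31 + 31 + 30 + 30 = 699.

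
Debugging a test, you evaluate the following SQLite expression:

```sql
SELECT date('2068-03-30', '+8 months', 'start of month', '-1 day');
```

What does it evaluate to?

2068-10-31

Adding +8 months to 2068-03-30 gives 2068-11-30.
`start of month` rewinds 2068-11-30 to 2068-11-01.
Going back 1 day from 2068-11-01 reaches 2068-10-31 (last day of October, 31 days).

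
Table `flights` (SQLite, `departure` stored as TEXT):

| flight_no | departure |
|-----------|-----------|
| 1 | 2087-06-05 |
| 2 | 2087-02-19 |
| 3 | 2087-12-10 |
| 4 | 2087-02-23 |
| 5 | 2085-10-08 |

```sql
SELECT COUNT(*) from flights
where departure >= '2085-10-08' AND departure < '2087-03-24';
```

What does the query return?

3

Rows in [2085-10-08, 2087-03-24): 2087-02-19, 2087-02-23, 2085-10-08 → 3 rows.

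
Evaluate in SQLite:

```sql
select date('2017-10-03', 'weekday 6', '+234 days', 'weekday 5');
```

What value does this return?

2018-06-01

`weekday 6` advances to the next Saturday; 2017-10-03 is a Tuesday, so it moves forward to 2017-10-07.
Applying '+234 days' to 2017-10-07: counting 234 days forward gives 2018-05-29.
`weekday 5` advances to the next Friday; 2018-05-29 is a Tuesday, so it moves forward to 2018-06-01.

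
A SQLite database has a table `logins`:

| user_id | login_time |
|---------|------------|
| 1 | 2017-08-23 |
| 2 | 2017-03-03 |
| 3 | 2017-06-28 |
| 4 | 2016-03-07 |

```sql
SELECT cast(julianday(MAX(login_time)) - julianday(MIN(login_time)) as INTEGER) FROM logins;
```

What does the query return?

534

MIN = 2016-03-07, MAX = 2017-08-23.
24 days remain in March 2016 after the 7th (31 − 7).
Full months from April 2016 through July 2017 contribute their day counts.
Then 23 days into August 2017.
Total: 24 + 30 + 31 + 30 + 31 + 31 + 30 + 31 + 30 + 31 + 31 + 28 + 31 + 30 + 31 + 30 + 31 + 23 = 534.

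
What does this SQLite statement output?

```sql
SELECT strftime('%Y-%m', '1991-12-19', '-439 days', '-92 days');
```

1990-07

First apply '-439 days', '-92 days': 1991-12-19 → 1990-07-06.
`%Y-%m` extracts the year-month: 1990-07.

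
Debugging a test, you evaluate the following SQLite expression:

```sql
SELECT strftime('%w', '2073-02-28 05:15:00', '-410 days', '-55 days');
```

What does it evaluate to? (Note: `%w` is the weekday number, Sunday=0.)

First apply '-410 days', '-55 days': 2073-02-28 05:15:00 → 2071-11-21 05:15:00.
2071-11-21 is a Saturday; with Sunday=0 that is 6.

6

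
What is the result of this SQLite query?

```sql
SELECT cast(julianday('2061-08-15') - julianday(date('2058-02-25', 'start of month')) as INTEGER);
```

`start of month` rewinds 2058-02-25 to 2058-02-01.
27 days remain in February 2058 after the 1st (28 − 1).
Full months from March 2058 through July 2061 contribute their day counts.
Then 15 days into August 2061.
Total: 27 + 31 + 30 + 31 + 30 + 31 + 31 + 30 + 31 + 30 + 31 + 31 + 28 + 31 + 30 + 31 + 30 + 31 + 31 + 30 + 31 + 30 + 31 + 31 + 29 + 31 + 30 + 31 + 30 + 31 + 31 + 30 + 31 + 30 + 31 + 31 + 28 + 31 + 30 + 31 + 30 + 31 + 15 = 1291.

1291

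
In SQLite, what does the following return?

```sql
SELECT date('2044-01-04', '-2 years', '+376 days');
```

Adding -2 years to 2044-01-04 gives 2042-01-04.
Applying '+376 days' to 2042-01-04: counting 376 days forward gives 2043-01-15.

2043-01-15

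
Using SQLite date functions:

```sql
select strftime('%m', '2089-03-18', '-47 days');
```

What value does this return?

01

First apply '-47 days': 2089-03-18 → 2089-01-30.
`%m` extracts the 2-digit month (01-12): 01.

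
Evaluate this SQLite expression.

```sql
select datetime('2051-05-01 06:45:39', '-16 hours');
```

-16 hours from 2051-05-01 06:45:39 is 2051-04-30 14:45:39 (crosses midnight).

2051-04-30 14:45:39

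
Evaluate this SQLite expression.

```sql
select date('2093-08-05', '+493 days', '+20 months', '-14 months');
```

2095-06-11

Applying '+493 days' to 2093-08-05: counting 493 days forward gives 2094-12-11.
Adding +20 months to 2094-12-11 gives 2096-08-11.
Adding -14 months to 2096-08-11 gives 2095-06-11.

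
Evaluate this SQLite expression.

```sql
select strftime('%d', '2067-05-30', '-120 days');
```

30

First apply '-120 days': 2067-05-30 → 2067-01-30.
`%d` extracts the 2-digit day of month: 30.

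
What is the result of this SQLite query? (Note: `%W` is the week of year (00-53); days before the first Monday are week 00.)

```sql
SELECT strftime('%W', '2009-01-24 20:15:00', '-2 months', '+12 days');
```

First apply '-2 months', '+12 days': 2009-01-24 20:15:00 → 2008-12-06 20:15:00.
2008-12-06 is a Saturday. SQLite's %W counts Mondays since the year started; the result is 48.

48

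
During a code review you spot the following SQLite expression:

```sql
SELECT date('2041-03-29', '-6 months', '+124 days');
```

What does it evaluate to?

Adding -6 months to 2041-03-29 gives 2040-09-29.
Applying '+124 days' to 2040-09-29: counting 124 days forward gives 2041-01-31.

2041-01-31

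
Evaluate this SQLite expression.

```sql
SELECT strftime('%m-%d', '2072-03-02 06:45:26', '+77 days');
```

First apply '+77 days': 2072-03-02 06:45:26 → 2072-05-18 06:45:26.
`%m-%d` extracts the month-day: 05-18.

05-18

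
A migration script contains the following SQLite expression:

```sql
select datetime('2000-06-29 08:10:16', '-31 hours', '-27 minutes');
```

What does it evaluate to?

2000-06-28 00:43:16

-31 hours from 2000-06-29 08:10:16 is 2000-06-28 01:10:16 (crosses midnight).
-27 minutes from 2000-06-28 01:10:16 is 2000-06-28 00:43:16.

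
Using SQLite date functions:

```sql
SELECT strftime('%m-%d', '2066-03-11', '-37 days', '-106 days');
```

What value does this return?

10-19

First apply '-37 days', '-106 days': 2066-03-11 → 2065-10-19.
`%m-%d` extracts the month-day: 10-19.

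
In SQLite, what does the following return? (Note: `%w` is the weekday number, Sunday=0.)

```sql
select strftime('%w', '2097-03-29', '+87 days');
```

First apply '+87 days': 2097-03-29 → 2097-06-24.
2097-06-24 is a Monday; with Sunday=0 that is 1.

1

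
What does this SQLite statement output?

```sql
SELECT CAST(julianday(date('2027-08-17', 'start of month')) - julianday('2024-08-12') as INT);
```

`start of month` rewinds 2027-08-17 to 2027-08-01.
19 days remain in August 2024 after the 12th (31 − 12).
Full months from September 2024 through July 2027 contribute their day counts.
Then 1 day into August 2027.
Total: 19 + 30 + 31 + 30 + 31 + 31 + 28 + 31 + 30 + 31 + 30 + 31 + 31 + 30 + 31 + 30 + 31 + 31 + 28 + 31 + 30 + 31 + 30 + 31 + 31 + 30 + 31 + 30 + 31 + 31 + 28 + 31 + 30 + 31 + 30 + 31 + 1 = 1084.

1084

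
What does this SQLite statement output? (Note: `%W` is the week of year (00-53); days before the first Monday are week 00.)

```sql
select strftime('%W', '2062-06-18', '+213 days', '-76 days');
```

First apply '+213 days', '-76 days': 2062-06-18 → 2062-11-02.
2062-11-02 is a Thursday. SQLite's %W counts Mondays since the year started; the result is 44.

44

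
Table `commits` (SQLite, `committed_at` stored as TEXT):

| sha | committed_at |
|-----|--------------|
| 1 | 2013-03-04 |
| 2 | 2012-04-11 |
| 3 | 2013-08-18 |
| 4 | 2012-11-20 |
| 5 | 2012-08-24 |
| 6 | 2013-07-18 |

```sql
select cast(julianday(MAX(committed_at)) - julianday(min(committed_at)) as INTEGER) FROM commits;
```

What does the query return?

MIN = 2012-04-11, MAX = 2013-08-18.
19 days remain in April 2012 after the 11th (30 − 11).
Full months from May 2012 through July 2013 contribute their day counts.
Then 18 days into August 2013.
Total: 19 + 31 + 30 + 31 + 31 + 30 + 31 + 30 + 31 + 31 + 28 + 31 + 30 + 31 + 30 + 31 + 18 = 494.

494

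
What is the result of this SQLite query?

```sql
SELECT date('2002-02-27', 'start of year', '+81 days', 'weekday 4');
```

`start of year` rewinds 2002-02-27 to 2002-01-01.
Applying '+81 days' to 2002-01-01: counting 81 days forward gives 2002-03-23.
`weekday 4` advances to the next Thursday; 2002-03-23 is a Saturday, so it moves forward to 2002-03-28.

2002-03-28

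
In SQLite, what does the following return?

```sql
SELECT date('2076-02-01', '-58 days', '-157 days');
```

2075-07-01

Applying '-58 days' to 2076-02-01: counting 58 days back gives 2075-12-05.
Applying '-157 days' to 2075-12-05: counting 157 days back gives 2075-07-01.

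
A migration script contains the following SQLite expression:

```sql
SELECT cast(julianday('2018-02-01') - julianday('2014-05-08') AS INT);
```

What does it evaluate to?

23 days remain in May 2014 after the 8th (31 − 8).
Full months from June 2014 through January 2018 contribute their day counts.
Then 1 day into February 2018.
Total: 23 + 30 + 31 + 31 + 30 + 31 + 30 + 31 + 31 + 28 + 31 + 30 + 31 + 30 + 31 + 31 + 30 + 31 + 30 + 31 + 31 + 29 + 31 + 30 + 31 + 30 + 31 + 31 + 30 + 31 + 30 + 31 + 31 + 28 + 31 + 30 + 31 + 30 + 31 + 31 + 30 + 31 + 30 + 31 + 31 + 1 = 1365.

1365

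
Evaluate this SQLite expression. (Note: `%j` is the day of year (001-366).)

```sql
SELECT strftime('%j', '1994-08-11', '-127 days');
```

First apply '-127 days': 1994-08-11 → 1994-04-06.
Day-of-year for 1994-04-06: days since 1994-01-01 inclusive = 96, zero-padded to 096.

096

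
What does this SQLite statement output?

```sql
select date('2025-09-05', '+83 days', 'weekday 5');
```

2025-11-28

Applying '+83 days' to 2025-09-05: counting 83 days forward gives 2025-11-27.
`weekday 5` advances to the next Friday; 2025-11-27 is a Thursday, so it moves forward to 2025-11-28.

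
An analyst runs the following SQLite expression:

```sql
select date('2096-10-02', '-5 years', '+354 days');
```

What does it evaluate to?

Adding -5 years to 2096-10-02 gives 2091-10-02.
Applying '+354 days' to 2091-10-02: counting 354 days forward gives 2092-09-20.

2092-09-20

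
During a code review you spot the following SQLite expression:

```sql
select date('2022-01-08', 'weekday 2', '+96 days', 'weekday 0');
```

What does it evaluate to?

`weekday 2` advances to the next Tuesday; 2022-01-08 is a Saturday, so it moves forward to 2022-01-11.
Applying '+96 days' to 2022-01-11: counting 96 days forward gives 2022-04-17.
`weekday 0` advances to the next Sunday; 2022-04-17 is already a Sunday, so it stays at 2022-04-17.

2022-04-17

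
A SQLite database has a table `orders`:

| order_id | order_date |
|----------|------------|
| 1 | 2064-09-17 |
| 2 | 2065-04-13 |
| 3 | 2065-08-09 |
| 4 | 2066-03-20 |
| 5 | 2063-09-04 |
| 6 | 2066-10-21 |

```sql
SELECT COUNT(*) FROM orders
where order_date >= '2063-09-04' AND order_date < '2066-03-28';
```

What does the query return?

5

Rows in [2063-09-04, 2066-03-28): 2064-09-17, 2065-04-13, 2065-08-09, 2066-03-20, 2063-09-04 → 5 rows.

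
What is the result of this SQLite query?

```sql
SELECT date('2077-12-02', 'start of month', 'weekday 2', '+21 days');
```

2077-12-28

`start of month` rewinds 2077-12-02 to 2077-12-01.
`weekday 2` advances to the next Tuesday; 2077-12-01 is a Wednesday, so it moves forward to 2077-12-07.
Advancing 21 more days within December lands on 2077-12-28.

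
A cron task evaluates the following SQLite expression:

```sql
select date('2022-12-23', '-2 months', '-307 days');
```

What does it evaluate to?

Adding -2 months to 2022-12-23 gives 2022-10-23.
Applying '-307 days' to 2022-10-23: counting 307 days back gives 2021-12-20.

2021-12-20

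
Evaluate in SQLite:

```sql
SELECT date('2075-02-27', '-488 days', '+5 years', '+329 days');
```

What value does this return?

Applying '-488 days' to 2075-02-27: counting 488 days back gives 2073-10-27.
Adding +5 years to 2073-10-27 gives 2078-10-27.
Applying '+329 days' to 2078-10-27: counting 329 days forward gives 2079-09-21.

2079-09-21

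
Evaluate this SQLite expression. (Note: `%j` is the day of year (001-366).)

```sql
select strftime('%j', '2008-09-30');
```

Day-of-year for 2008-09-30: days since 2008-01-01 inclusive = 274, zero-padded to 274.

274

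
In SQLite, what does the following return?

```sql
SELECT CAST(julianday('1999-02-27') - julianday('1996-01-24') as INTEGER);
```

1130

7 days remain in January 1996 after the 24th (31 − 24).
Full months from February 1996 through January 1999 contribute their day counts.
Then 27 days into February 1999.
Total: 7 + 29 + 31 + 30 + 31 + 30 + 31 + 31 + 30 + 31 + 30 + 31 + 31 + 28 + 31 + 30 + 31 + 30 + 31 + 31 + 30 + 31 + 30 + 31 + 31 + 28 + 31 + 30 + 31 + 30 + 31 + 31 + 30 + 31 + 30 + 31 + 31 + 27 = 1130.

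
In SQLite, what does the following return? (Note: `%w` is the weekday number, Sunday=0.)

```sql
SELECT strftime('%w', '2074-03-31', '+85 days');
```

0

First apply '+85 days': 2074-03-31 → 2074-06-24.
2074-06-24 is a Sunday; with Sunday=0 that is 0.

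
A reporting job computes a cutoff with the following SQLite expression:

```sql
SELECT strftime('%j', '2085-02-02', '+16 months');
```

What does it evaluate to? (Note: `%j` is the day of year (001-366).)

153

First apply '+16 months': 2085-02-02 → 2086-06-02.
Day-of-year for 2086-06-02: days since 2086-01-01 inclusive = 153, zero-padded to 153.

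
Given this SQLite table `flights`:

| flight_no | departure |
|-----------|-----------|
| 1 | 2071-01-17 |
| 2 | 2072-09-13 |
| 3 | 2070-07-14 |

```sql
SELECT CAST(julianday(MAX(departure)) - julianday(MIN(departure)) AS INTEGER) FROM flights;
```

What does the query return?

MIN = 2070-07-14, MAX = 2072-09-13.
17 days remain in July 2070 after the 14th (31 − 14).
Full months from August 2070 through August 2072 contribute their day counts.
Then 13 days into September 2072.
Total: 17 + 31 + 30 + 31 + 30 + 31 + 31 + 28 + 31 + 30 + 31 + 30 + 31 + 31 + 30 + 31 + 30 + 31 + 31 + 29 + 31 + 30 + 31 + 30 + 31 + 31 + 13 = 792.

792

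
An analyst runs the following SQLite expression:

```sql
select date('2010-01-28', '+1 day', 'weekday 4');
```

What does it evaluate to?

2010-02-04

Advancing 1 more day within January lands on 2010-01-29.
`weekday 4` advances to the next Thursday; 2010-01-29 is a Friday, so it moves forward to 2010-02-04.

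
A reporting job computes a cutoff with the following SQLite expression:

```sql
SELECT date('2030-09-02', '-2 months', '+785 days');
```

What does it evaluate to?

2032-08-25

Adding -2 months to 2030-09-02 gives 2030-07-02.
Applying '+785 days' to 2030-07-02: counting 785 days forward gives 2032-08-25.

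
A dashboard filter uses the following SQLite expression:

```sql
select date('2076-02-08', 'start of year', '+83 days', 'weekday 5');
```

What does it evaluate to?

`start of year` rewinds 2076-02-08 to 2076-01-01.
Applying '+83 days' to 2076-01-01: counting 83 days forward gives 2076-03-24.
`weekday 5` advances to the next Friday; 2076-03-24 is a Tuesday, so it moves forward to 2076-03-27.

2076-03-27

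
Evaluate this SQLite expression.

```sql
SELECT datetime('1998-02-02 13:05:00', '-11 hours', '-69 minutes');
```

1998-02-02 00:56:00

-11 hours from 1998-02-02 13:05:00 is 1998-02-02 02:05:00.
69 minutes = 1h 9m; -69 minutes from 1998-02-02 02:05:00 is 1998-02-02 00:56:00.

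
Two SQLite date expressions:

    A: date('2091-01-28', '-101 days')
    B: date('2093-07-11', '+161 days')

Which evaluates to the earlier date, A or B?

A = 2090-10-19.
B = 2093-12-19.
A is earlier.

A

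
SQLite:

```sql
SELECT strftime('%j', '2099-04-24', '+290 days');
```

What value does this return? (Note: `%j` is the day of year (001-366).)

First apply '+290 days': 2099-04-24 → 2100-02-08.
Day-of-year for 2100-02-08: days since 2100-01-01 inclusive = 39, zero-padded to 039.

039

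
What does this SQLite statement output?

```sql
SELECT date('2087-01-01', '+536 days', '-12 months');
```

Applying '+536 days' to 2087-01-01: counting 536 days forward gives 2088-06-20.
Adding -12 months to 2088-06-20 gives 2087-06-20.

2087-06-20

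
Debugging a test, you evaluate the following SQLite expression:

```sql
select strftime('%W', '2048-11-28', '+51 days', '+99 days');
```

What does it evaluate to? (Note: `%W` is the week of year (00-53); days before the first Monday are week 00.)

17

First apply '+51 days', '+99 days': 2048-11-28 → 2049-04-27.
2049-04-27 is a Tuesday. SQLite's %W counts Mondays since the year started; the result is 17.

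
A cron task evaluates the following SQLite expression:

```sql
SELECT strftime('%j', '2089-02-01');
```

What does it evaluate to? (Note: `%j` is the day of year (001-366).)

Day-of-year for 2089-02-01: days since 2089-01-01 inclusive = 32, zero-padded to 032.

032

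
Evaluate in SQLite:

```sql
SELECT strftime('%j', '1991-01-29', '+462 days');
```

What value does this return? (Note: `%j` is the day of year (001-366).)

First apply '+462 days': 1991-01-29 → 1992-05-05.
Day-of-year for 1992-05-05: days since 1992-01-01 inclusive = 126, zero-padded to 126.

126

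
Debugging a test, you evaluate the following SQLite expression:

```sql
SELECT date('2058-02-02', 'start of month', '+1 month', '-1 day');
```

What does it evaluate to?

`start of month` rewinds 2058-02-02 to 2058-02-01.
Adding +1 month to 2058-02-01 gives 2058-03-01.
Going back 1 day from 2058-03-01 reaches 2058-02-28 (last day of February, 28 days).

2058-02-28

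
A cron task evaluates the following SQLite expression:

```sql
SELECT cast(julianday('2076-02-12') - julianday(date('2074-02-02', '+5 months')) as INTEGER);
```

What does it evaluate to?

590

Adding +5 months to 2074-02-02 gives 2074-07-02.
29 days remain in July 2074 after the 2nd (31 − 2).
Full months from August 2074 through January 2076 contribute their day counts.
Then 12 days into February 2076.
Total: 29 + 31 + 30 + 31 + 30 + 31 + 31 + 28 + 31 + 30 + 31 + 30 + 31 + 31 + 30 + 31 + 30 + 31 + 31 + 12 = 590.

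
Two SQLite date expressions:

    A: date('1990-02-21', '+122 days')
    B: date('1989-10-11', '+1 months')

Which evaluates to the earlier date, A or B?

B

A = 1990-06-23.
B = 1989-11-11.
B is earlier.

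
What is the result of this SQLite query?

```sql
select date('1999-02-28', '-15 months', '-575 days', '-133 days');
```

Adding -15 months to 1999-02-28 gives 1997-11-28.
Applying '-575 days' to 1997-11-28: counting 575 days back gives 1996-05-02.
Applying '-133 days' to 1996-05-02: counting 133 days back gives 1995-12-21.

1995-12-21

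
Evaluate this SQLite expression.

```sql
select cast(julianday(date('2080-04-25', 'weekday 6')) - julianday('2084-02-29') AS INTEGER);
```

`weekday 6` advances to the next Saturday; 2080-04-25 is a Thursday, so it moves forward to 2080-04-27.
3 days remain in April 2080 after the 27th (30 − 27).
Full months from May 2080 through January 2084 contribute their day counts.
Then 29 days into February 2084.
Total: 3 + 31 + 30 + 31 + 31 + 30 + 31 + 30 + 31 + 31 + 28 + 31 + 30 + 31 + 30 + 31 + 31 + 30 + 31 + 30 + 31 + 31 + 28 + 31 + 30 + 31 + 30 + 31 + 31 + 30 + 31 + 30 + 31 + 31 + 28 + 31 + 30 + 31 + 30 + 31 + 31 + 30 + 31 + 30 + 31 + 31 + 29 = 1403.
The subtraction is earlier − later, so the result is −1403 → -1403.

-1403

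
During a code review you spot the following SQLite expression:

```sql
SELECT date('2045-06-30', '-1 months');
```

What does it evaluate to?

2045-05-30

Adding -1 month to 2045-06-30 gives 2045-05-30.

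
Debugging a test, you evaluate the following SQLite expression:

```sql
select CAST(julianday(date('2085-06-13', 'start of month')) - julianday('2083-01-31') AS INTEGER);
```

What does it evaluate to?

852

`start of month` rewinds 2085-06-13 to 2085-06-01.
0 days remain in January 2083 after the 31st (31 − 31).
Full months from February 2083 through May 2085 contribute their day counts.
Then 1 day into June 2085.
Total: 0 + 28 + 31 + 30 + 31 + 30 + 31 + 31 + 30 + 31 + 30 + 31 + 31 + 29 + 31 + 30 + 31 + 30 + 31 + 31 + 30 + 31 + 30 + 31 + 31 + 28 + 31 + 30 + 31 + 1 = 852.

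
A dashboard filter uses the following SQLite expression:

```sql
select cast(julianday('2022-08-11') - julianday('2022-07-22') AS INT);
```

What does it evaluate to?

20

9 days remain in July 2022 after the 22nd (31 − 22).
Then 11 days into August 2022.
Total: 9 + 11 = 20.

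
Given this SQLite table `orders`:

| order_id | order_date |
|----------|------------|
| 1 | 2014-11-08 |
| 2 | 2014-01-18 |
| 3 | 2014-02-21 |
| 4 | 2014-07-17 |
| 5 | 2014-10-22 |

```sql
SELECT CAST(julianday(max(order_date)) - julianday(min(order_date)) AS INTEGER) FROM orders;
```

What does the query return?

294

MIN = 2014-01-18, MAX = 2014-11-08.
13 days remain in January 2014 after the 18th (31 − 18).
Full months from February 2014 through October 2014 contribute their day counts.
Then 8 days into November 2014.
Total: 13 + 28 + 31 + 30 + 31 + 30 + 31 + 31 + 30 + 31 + 8 = 294.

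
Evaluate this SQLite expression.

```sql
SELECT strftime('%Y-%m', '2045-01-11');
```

`%Y-%m` extracts the year-month: 2045-01.

2045-01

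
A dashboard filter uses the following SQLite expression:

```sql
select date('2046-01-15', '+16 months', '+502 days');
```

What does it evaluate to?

Adding +16 months to 2046-01-15 gives 2047-05-15.
Applying '+502 days' to 2047-05-15: counting 502 days forward gives 2048-09-28.

2048-09-28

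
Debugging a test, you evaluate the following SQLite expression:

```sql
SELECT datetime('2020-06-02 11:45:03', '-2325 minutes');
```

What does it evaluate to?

2325 minutes = 38h 45m; -2325 minutes from 2020-06-02 11:45:03 is 2020-05-31 21:00:03 (crosses midnight).

2020-05-31 21:00:03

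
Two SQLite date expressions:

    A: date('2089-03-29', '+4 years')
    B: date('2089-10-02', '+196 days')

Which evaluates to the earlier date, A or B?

A = 2093-03-29.
B = 2090-04-16.
B is earlier.

B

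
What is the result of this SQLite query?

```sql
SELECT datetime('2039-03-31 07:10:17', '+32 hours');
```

+32 hours from 2039-03-31 07:10:17 is 2039-04-01 15:10:17 (crosses midnight).

2039-04-01 15:10:17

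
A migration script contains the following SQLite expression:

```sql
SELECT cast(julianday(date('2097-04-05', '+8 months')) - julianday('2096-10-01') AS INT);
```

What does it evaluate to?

430

Adding +8 months to 2097-04-05 gives 2097-12-05.
30 days remain in October 2096 after the 1st (31 − 1).
Full months from November 2096 through November 2097 contribute their day counts.
Then 5 days into December 2097.
Total: 30 + 30 + 31 + 31 + 28 + 31 + 30 + 31 + 30 + 31 + 31 + 30 + 31 + 30 + 5 = 430.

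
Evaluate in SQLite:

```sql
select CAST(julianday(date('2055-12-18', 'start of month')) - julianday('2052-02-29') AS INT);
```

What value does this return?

`start of month` rewinds 2055-12-18 to 2055-12-01.
0 days remain in February 2052 after the 29th (29 − 29).
Full months from March 2052 through November 2055 contribute their day counts.
Then 1 day into December 2055.
Total: 0 + 31 + 30 + 31 + 30 + 31 + 31 + 30 + 31 + 30 + 31 + 31 + 28 + 31 + 30 + 31 + 30 + 31 + 31 + 30 + 31 + 30 + 31 + 31 + 28 + 31 + 30 + 31 + 30 + 31 + 31 + 30 + 31 + 30 + 31 + 31 + 28 + 31 + 30 + 31 + 30 + 31 + 31 + 30 + 31 + 30 + 1 = 1371.

1371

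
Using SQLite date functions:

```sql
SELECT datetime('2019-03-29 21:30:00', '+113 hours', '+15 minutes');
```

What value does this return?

2019-04-03 14:45:00

+113 hours from 2019-03-29 21:30:00 is 2019-04-03 14:30:00 (crosses midnight).
+15 minutes from 2019-04-03 14:30:00 is 2019-04-03 14:45:00.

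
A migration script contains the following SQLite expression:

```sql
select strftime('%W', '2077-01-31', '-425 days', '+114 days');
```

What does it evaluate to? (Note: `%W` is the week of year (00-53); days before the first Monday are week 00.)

First apply '-425 days', '+114 days': 2077-01-31 → 2076-03-26.
2076-03-26 is a Thursday. SQLite's %W counts Mondays since the year started; the result is 12.

12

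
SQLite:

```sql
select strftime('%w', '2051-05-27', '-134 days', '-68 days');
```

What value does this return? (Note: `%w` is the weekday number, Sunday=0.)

First apply '-134 days', '-68 days': 2051-05-27 → 2050-11-06.
2050-11-06 is a Sunday; with Sunday=0 that is 0.

0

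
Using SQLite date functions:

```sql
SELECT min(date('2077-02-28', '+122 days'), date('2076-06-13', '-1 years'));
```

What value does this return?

date('2077-02-28', '+122 days') → 2077-06-30.
date('2076-06-13', '-1 years') → 2075-06-13.
Earlier of the two is 2075-06-13.

2075-06-13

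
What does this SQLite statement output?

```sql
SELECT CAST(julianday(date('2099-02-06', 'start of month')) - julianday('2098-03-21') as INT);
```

317

`start of month` rewinds 2099-02-06 to 2099-02-01.
10 days remain in March 2098 after the 21st (31 − 21).
Full months from April 2098 through January 2099 contribute their day counts.
Then 1 day into February 2099.
Total: 10 + 30 + 31 + 30 + 31 + 31 + 30 + 31 + 30 + 31 + 31 + 1 = 317.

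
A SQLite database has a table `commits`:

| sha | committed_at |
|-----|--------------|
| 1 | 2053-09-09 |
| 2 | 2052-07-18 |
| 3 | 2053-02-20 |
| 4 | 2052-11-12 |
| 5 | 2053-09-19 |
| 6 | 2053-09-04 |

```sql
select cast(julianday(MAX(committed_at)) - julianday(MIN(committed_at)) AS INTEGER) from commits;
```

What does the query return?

MIN = 2052-07-18, MAX = 2053-09-19.
13 days remain in July 2052 after the 18th (31 − 18).
Full months from August 2052 through August 2053 contribute their day counts.
Then 19 days into September 2053.
Total: 13 + 31 + 30 + 31 + 30 + 31 + 31 + 28 + 31 + 30 + 31 + 30 + 31 + 31 + 19 = 428.

428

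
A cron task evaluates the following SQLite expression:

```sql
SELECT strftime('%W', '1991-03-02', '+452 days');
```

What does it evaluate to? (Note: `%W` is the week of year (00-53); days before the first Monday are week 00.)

First apply '+452 days': 1991-03-02 → 1992-05-27.
1992-05-27 is a Wednesday. SQLite's %W counts Mondays since the year started; the result is 21.

21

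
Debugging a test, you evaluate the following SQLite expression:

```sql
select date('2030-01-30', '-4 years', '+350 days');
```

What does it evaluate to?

2027-01-15

Adding -4 years to 2030-01-30 gives 2026-01-30.
Applying '+350 days' to 2026-01-30: counting 350 days forward gives 2027-01-15.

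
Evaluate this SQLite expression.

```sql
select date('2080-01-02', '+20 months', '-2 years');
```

Adding +20 months to 2080-01-02 gives 2081-09-02.
Adding -2 years to 2081-09-02 gives 2079-09-02.

2079-09-02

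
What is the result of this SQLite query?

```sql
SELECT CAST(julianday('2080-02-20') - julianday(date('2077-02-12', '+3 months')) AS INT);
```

Adding +3 months to 2077-02-12 gives 2077-05-12.
19 days remain in May 2077 after the 12th (31 − 12).
Full months from June 2077 through January 2080 contribute their day counts.
Then 20 days into February 2080.
Total: 19 + 30 + 31 + 31 + 30 + 31 + 30 + 31 + 31 + 28 + 31 + 30 + 31 + 30 + 31 + 31 + 30 + 31 + 30 + 31 + 31 + 28 + 31 + 30 + 31 + 30 + 31 + 31 + 30 + 31 + 30 + 31 + 31 + 20 = 1014.

1014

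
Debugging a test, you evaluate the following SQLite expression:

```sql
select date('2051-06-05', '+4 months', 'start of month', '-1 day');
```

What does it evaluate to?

Adding +4 months to 2051-06-05 gives 2051-10-05.
`start of month` rewinds 2051-10-05 to 2051-10-01.
Going back 1 day from 2051-10-01 reaches 2051-09-30 (last day of September, 30 days).

2051-09-30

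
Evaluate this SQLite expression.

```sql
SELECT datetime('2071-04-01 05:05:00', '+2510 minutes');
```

2510 minutes = 41h 50m; +2510 minutes from 2071-04-01 05:05:00 is 2071-04-02 22:55:00 (crosses midnight).

2071-04-02 22:55:00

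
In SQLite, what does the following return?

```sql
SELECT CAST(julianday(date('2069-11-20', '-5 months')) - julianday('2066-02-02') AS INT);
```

1234

Adding -5 months to 2069-11-20 gives 2069-06-20.
26 days remain in February 2066 after the 2nd (28 − 2).
Full months from March 2066 through May 2069 contribute their day counts.
Then 20 days into June 2069.
Total: 26 + 31 + 30 + 31 + 30 + 31 + 31 + 30 + 31 + 30 + 31 + 31 + 28 + 31 + 30 + 31 + 30 + 31 + 31 + 30 + 31 + 30 + 31 + 31 + 29 + 31 + 30 + 31 + 30 + 31 + 31 + 30 + 31 + 30 + 31 + 31 + 28 + 31 + 30 + 31 + 20 = 1234.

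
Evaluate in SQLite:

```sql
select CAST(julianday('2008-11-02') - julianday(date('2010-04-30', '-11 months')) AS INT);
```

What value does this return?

Adding -11 months to 2010-04-30 gives 2009-05-30.
28 days remain in November 2008 after the 2nd (30 − 2).
December 2008: 31 days.
January 2009: 31 days.
February 2009: 28 days.
March 2009: 31 days.
April 2009: 30 days.
Then 30 days into May 2009.
Total: 28 + 31 + 31 + 28 + 31 + 30 + 30 = 209.
The subtraction is earlier − later, so the result is −209 → -209.

-209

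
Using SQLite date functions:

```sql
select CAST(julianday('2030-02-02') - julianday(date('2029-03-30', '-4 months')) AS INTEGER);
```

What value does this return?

Adding -4 months to 2029-03-30 gives 2028-11-30.
0 days remain in November 2028 after the 30th (30 − 30).
Full months from December 2028 through January 2030 contribute their day counts.
Then 2 days into February 2030.
Total: 0 + 31 + 31 + 28 + 31 + 30 + 31 + 30 + 31 + 31 + 30 + 31 + 30 + 31 + 31 + 2 = 429.

429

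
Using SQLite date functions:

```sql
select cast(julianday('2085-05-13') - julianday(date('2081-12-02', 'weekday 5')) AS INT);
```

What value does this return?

1255

`weekday 5` advances to the next Friday; 2081-12-02 is a Tuesday, so it moves forward to 2081-12-05.
26 days remain in December 2081 after the 5th (31 − 5).
Full months from January 2082 through April 2085 contribute their day counts.
Then 13 days into May 2085.
Total: 26 + 31 + 28 + 31 + 30 + 31 + 30 + 31 + 31 + 30 + 31 + 30 + 31 + 31 + 28 + 31 + 30 + 31 + 30 + 31 + 31 + 30 + 31 + 30 + 31 + 31 + 29 + 31 + 30 + 31 + 30 + 31 + 31 + 30 + 31 + 30 + 31 + 31 + 28 + 31 + 30 + 13 = 1255.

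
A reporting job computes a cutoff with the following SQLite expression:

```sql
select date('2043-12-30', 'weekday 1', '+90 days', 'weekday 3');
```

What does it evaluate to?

`weekday 1` advances to the next Monday; 2043-12-30 is a Wednesday, so it moves forward to 2044-01-04.
Applying '+90 days' to 2044-01-04: counting 90 days forward gives 2044-04-03.
`weekday 3` advances to the next Wednesday; 2044-04-03 is a Sunday, so it moves forward to 2044-04-06.

2044-04-06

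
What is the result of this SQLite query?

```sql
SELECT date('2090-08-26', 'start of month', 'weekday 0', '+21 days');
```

2090-08-27

`start of month` rewinds 2090-08-26 to 2090-08-01.
`weekday 0` advances to the next Sunday; 2090-08-01 is a Tuesday, so it moves forward to 2090-08-06.
Advancing 21 more days within August lands on 2090-08-27.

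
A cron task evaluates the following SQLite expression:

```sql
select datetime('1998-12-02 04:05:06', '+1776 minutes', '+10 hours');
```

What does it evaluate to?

1998-12-03 19:41:06

1776 minutes = 29h 36m; +1776 minutes from 1998-12-02 04:05:06 is 1998-12-03 09:41:06 (crosses midnight).
+10 hours from 1998-12-03 09:41:06 is 1998-12-03 19:41:06.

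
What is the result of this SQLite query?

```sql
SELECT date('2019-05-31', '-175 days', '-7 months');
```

2018-05-07

Applying '-175 days' to 2019-05-31: counting 175 days back gives 2018-12-07.
Adding -7 months to 2018-12-07 gives 2018-05-07.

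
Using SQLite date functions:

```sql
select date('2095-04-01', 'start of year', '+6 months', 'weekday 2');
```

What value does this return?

`start of year` rewinds 2095-04-01 to 2095-01-01.
Adding +6 months to 2095-01-01 gives 2095-07-01.
`weekday 2` advances to the next Tuesday; 2095-07-01 is a Friday, so it moves forward to 2095-07-05.

2095-07-05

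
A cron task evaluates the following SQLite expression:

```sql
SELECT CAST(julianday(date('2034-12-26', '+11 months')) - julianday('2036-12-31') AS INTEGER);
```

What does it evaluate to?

Adding +11 months to 2034-12-26 gives 2035-11-26.
4 days remain in November 2035 after the 26th (30 − 26).
Full months from December 2035 through November 2036 contribute their day counts.
Then 31 days into December 2036.
Total: 4 + 31 + 31 + 29 + 31 + 30 + 31 + 30 + 31 + 31 + 30 + 31 + 30 + 31 = 401.
The subtraction is earlier − later, so the result is −401 → -401.

-401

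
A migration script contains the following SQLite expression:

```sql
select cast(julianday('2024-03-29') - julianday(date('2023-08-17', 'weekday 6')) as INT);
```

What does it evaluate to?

`weekday 6` advances to the next Saturday; 2023-08-17 is a Thursday, so it moves forward to 2023-08-19.
12 days remain in August 2023 after the 19th (31 − 19).
Full months from September 2023 through February 2024 contribute their day counts.
Then 29 days into March 2024.
Total: 12 + 30 + 31 + 30 + 31 + 31 + 29 + 29 = 223.

223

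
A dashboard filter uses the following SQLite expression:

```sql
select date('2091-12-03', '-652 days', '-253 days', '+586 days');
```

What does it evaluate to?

Applying '-652 days' to 2091-12-03: counting 652 days back gives 2090-02-19.
Applying '-253 days' to 2090-02-19: counting 253 days back gives 2089-06-11.
Applying '+586 days' to 2089-06-11: counting 586 days forward gives 2091-01-18.

2091-01-18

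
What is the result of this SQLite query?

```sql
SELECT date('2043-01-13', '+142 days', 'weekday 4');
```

2043-06-04

Applying '+142 days' to 2043-01-13: counting 142 days forward gives 2043-06-04.
`weekday 4` advances to the next Thursday; 2043-06-04 is already a Thursday, so it stays at 2043-06-04.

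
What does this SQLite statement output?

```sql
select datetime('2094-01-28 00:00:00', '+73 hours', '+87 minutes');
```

+73 hours from 2094-01-28 00:00:00 is 2094-01-31 01:00:00 (crosses midnight).
87 minutes = 1h 27m; +87 minutes from 2094-01-31 01:00:00 is 2094-01-31 02:27:00.

2094-01-31 02:27:00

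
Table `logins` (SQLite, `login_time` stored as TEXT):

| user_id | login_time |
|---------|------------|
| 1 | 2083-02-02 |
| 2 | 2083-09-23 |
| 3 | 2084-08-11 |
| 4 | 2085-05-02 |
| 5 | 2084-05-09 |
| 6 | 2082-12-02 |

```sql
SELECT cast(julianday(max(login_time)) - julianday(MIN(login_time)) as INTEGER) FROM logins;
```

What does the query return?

MIN = 2082-12-02, MAX = 2085-05-02.
29 days remain in December 2082 after the 2nd (31 − 2).
Full months from January 2083 through April 2085 contribute their day counts.
Then 2 days into May 2085.
Total: 29 + 31 + 28 + 31 + 30 + 31 + 30 + 31 + 31 + 30 + 31 + 30 + 31 + 31 + 29 + 31 + 30 + 31 + 30 + 31 + 31 + 30 + 31 + 30 + 31 + 31 + 28 + 31 + 30 + 2 = 882.

882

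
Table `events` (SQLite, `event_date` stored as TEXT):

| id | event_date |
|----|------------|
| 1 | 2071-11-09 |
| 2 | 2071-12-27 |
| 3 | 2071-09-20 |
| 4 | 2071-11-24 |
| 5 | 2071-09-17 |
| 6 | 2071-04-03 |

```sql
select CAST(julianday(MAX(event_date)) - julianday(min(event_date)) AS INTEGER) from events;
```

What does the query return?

MIN = 2071-04-03, MAX = 2071-12-27.
27 days remain in April 2071 after the 3rd (30 − 3).
Full months from May 2071 through November 2071 contribute their day counts.
Then 27 days into December 2071.
Total: 27 + 31 + 30 + 31 + 31 + 30 + 31 + 30 + 27 = 268.

268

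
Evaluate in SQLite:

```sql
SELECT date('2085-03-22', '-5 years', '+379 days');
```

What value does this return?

2081-04-05

Adding -5 years to 2085-03-22 gives 2080-03-22.
Applying '+379 days' to 2080-03-22: counting 379 days forward gives 2081-04-05.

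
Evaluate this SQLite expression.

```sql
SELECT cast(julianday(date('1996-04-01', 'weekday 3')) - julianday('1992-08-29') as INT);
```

`weekday 3` advances to the next Wednesday; 1996-04-01 is a Monday, so it moves forward to 1996-04-03.
2 days remain in August 1992 after the 29th (31 − 29).
Full months from September 1992 through March 1996 contribute their day counts.
Then 3 days into April 1996.
Total: 2 + 30 + 31 + 30 + 31 + 31 + 28 + 31 + 30 + 31 + 30 + 31 + 31 + 30 + 31 + 30 + 31 + 31 + 28 + 31 + 30 + 31 + 30 + 31 + 31 + 30 + 31 + 30 + 31 + 31 + 28 + 31 + 30 + 31 + 30 + 31 + 31 + 30 + 31 + 30 + 31 + 31 + 29 + 31 + 3 = 1313.

1313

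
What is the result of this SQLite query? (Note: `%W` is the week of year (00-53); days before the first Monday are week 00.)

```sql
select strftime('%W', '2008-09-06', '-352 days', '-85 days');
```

First apply '-352 days', '-85 days': 2008-09-06 → 2007-06-27.
2007-06-27 is a Wednesday. SQLite's %W counts Mondays since the year started; the result is 26.

26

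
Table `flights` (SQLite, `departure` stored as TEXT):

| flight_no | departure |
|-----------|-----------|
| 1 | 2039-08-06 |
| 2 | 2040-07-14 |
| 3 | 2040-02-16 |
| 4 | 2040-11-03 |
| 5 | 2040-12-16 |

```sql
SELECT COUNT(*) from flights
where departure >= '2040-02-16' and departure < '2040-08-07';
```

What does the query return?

2

Rows in [2040-02-16, 2040-08-07): 2040-07-14, 2040-02-16 → 2 rows.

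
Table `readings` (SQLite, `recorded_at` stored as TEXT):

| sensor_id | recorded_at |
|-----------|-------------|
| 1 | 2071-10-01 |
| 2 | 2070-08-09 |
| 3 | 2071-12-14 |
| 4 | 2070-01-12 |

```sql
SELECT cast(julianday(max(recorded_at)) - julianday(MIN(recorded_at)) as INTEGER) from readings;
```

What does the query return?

MIN = 2070-01-12, MAX = 2071-12-14.
19 days remain in January 2070 after the 12th (31 − 12).
Full months from February 2070 through November 2071 contribute their day counts.
Then 14 days into December 2071.
Total: 19 + 28 + 31 + 30 + 31 + 30 + 31 + 31 + 30 + 31 + 30 + 31 + 31 + 28 + 31 + 30 + 31 + 30 + 31 + 31 + 30 + 31 + 30 + 14 = 701.

701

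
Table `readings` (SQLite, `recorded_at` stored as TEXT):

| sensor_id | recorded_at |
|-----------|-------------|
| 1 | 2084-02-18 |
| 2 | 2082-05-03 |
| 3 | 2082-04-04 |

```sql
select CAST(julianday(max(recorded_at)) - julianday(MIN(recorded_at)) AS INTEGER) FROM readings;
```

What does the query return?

685

MIN = 2082-04-04, MAX = 2084-02-18.
26 days remain in April 2082 after the 4th (30 − 4).
Full months from May 2082 through January 2084 contribute their day counts.
Then 18 days into February 2084.
Total: 26 + 31 + 30 + 31 + 31 + 30 + 31 + 30 + 31 + 31 + 28 + 31 + 30 + 31 + 30 + 31 + 31 + 30 + 31 + 30 + 31 + 31 + 18 = 685.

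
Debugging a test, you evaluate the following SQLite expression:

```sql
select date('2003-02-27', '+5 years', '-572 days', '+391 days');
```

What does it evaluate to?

2007-08-30

Adding +5 years to 2003-02-27 gives 2008-02-27.
Applying '-572 days' to 2008-02-27: counting 572 days back gives 2006-08-04.
Applying '+391 days' to 2006-08-04: counting 391 days forward gives 2007-08-30.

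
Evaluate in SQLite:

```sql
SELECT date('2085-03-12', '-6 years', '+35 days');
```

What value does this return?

2079-04-16

Adding -6 years to 2085-03-12 gives 2079-03-12.
March 2079 has 31 days; 19 remain after the 12th, so 20 days reach 2079-04-01.
Advancing 15 more days within April lands on 2079-04-16.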